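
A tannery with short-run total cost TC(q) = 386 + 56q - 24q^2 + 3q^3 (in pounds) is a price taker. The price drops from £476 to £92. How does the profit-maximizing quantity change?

MC = 56 - 48q + 9q^2; the shutdown threshold is min AVC = £8 (at q = 4).
At P = £476 ≥ min AVC, set P = MC on the rising branch: q = 10.
At P = £92 ≥ min AVC, set P = MC: q = 6. The firm stays open but cuts output.

Output falls from 10 to 6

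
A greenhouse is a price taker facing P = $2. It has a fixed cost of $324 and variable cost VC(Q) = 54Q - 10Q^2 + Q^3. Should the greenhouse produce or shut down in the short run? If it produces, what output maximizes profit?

Shut down

From TC, MC = TC'(Q) = 54 - 20Q + 3Q^2 and AVC = VC/Q = 54 - 10Q + Q^2.
AVC hits its minimum where MC = AVC, at Q = 5, giving min AVC = 54 - 10·5 + 5^2 = $29.
With P < min AVC ($2 < $29), every unit sold adds to the loss.
Shutting down limits the loss to fixed cost, $324.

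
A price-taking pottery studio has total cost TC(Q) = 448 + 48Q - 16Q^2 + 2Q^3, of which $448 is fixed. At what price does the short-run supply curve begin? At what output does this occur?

$16 per unit, at Q = 4

The firm shuts down when price falls below the minimum of average variable cost. AVC = VC/Q = 48 - 16Q + 2Q^2.
dAVC/dQ = -16 + 4Q = 0 gives Q = 4. min AVC = 48 - 16·4 + 2·4^2 = 16.
So the shutdown price is $16.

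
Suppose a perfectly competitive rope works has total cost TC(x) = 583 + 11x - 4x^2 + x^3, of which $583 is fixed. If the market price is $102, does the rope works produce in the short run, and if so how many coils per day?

Variable cost is VC = 11x - 4x^2 + x^3, so AVC = VC/x = 11 - 4x + x^2 and MC = dTC/dx = 11 - 8x + 3x^2.
The AVC parabola has its vertex at x = 4/2 = 2, where AVC = 11 - 4·2 + 2^2 = $7.
Since P = $102 ≥ min AVC = $7, price covers variable cost and the firm should produce.
Solving P = MC: -91 - 8x + 3x^2 = 0 ⇒ x = -13/3 or 7. On the upward-sloping branch, x* = 7.
Check: AVC at x = 7 is $32 ≤ P, so revenue covers variable cost.
Profit = P·x − TC = 102·7 − 807 = -$93, a loss, but smaller than the $583 fixed cost the firm would lose by shutting down.

Produce at x = 7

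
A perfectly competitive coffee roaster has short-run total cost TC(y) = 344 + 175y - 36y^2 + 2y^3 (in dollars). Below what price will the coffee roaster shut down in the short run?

Short-run supply begins at min AVC. From VC = 175y - 36y^2 + 2y^3, AVC = 175 - 36y + 2y^2.
At the minimum of AVC, MC = AVC. MC = 175 - 72y + 6y^2; setting MC = AVC gives 4y^2 - 36y = 0, so y = 9. min AVC = 13.
So the shutdown price is $13.

$13 per unit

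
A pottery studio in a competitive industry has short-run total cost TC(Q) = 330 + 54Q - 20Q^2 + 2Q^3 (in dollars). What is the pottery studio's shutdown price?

The firm shuts down when price falls below the minimum of average variable cost. AVC = VC/Q = 54 - 20Q + 2Q^2.
At the minimum of AVC, MC = AVC. MC = 54 - 40Q + 6Q^2; setting MC = AVC gives 4Q^2 - 20Q = 0, so Q = 5. min AVC = 4.
For P < $4 the firm produces nothing.

$4 per unit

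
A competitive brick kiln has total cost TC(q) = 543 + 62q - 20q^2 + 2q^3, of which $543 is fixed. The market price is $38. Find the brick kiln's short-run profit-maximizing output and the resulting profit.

Profit = -$399 at q = 6

AVC = 62 - 20q + 2q^2 has its minimum $12 at q = 5; price $38 clears that bar, so the firm operates.
With MC = 62 - 40q + 6q^2, P = MC on the upward-sloping part at q* = 6.
TR = 38·6 = 228. TC = 543 + 84 = 627. Profit = 228 − 627 = -$399.
That loss of $399 beats the $543 the firm would lose by shutting down; producing recovers $144 of fixed cost.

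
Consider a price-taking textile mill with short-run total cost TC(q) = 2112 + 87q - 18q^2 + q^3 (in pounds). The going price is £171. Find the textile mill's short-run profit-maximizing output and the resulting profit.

AVC = 87 - 18q + q^2; min AVC = £6 at q = 9. Since P = £171 ≥ min AVC, the firm produces.
MC = 87 - 36q + 3q^2. Setting P = MC and taking the root on the rising branch gives q* = 14.
TR = 171·14 = 2394. TC = 2112 + 434 = 2546. Profit = 2394 − 2546 = -£152.
That loss of £152 beats the £2112 the firm would lose by shutting down; producing recovers £1960 of fixed cost.

Profit = -£152 at q = 14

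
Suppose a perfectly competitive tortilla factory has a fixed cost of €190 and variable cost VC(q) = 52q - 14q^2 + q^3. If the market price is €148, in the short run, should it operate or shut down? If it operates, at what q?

Variable cost is VC = 52q - 14q^2 + q^3, so AVC = VC/q = 52 - 14q + q^2 and MC = dTC/dq = 52 - 28q + 3q^2.
AVC is minimized where dAVC/dq = -14 + 2q = 0, at q = 7; min AVC = 52 - 14·7 + 7^2 = €3.
Since P = €148 ≥ min AVC = €3, price covers variable cost and the firm should produce.
P = MC gives -96 - 28q + 3q^2 = 0, with roots -8/3 and 12. Take the larger (rising MC): q* = 12.
Check: AVC at q = 12 is €28 ≤ P, so revenue covers variable cost.
Profit = P·q − TC = 148·12 − 526 = €1250.

Produce at q = 12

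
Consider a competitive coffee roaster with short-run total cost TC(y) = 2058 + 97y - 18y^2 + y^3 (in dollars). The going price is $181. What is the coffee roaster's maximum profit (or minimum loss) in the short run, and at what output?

Profit = -$98 at y = 14

AVC = 97 - 18y + y^2 has its minimum $16 at y = 9; price $181 clears that bar, so the firm operates.
MC = 97 - 36y + 3y^2. Setting P = MC and taking the root on the rising branch gives y* = 14.
TR = 181·14 = 2534. TC = 2058 + 574 = 2632. Profit = 2534 − 2632 = -$98.
By producing, the firm covers all variable cost plus $1960 of fixed cost; shutting down would lose the full $2058.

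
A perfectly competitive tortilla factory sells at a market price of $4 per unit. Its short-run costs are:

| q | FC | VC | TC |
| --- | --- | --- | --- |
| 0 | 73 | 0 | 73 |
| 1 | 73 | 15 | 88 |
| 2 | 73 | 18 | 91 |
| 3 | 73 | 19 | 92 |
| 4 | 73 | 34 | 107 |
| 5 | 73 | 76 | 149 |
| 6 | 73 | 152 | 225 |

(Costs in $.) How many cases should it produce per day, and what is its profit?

q = 0 (shut down); profit = -$73

Tabulate TR − TC: q=0: -73; q=1: -84; q=2: -83; q=3: -80; q=4: -91; q=5: -129; q=6: -201.
Profit is highest at q = 0. Equivalently, the lowest AVC in the table is 19/3 ≈ $6.33 at q = 3, and P = $4 falls below it — price never covers variable cost, so the firm shuts down and loses only its fixed cost.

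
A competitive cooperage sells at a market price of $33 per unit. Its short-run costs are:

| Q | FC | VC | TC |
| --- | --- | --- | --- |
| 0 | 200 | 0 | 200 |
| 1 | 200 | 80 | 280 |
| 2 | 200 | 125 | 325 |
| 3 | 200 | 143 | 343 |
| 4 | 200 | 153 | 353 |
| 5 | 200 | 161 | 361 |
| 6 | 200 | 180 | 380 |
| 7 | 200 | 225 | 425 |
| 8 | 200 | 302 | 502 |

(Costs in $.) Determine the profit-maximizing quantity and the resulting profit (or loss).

Q = 6; profit = -$182

Profit at each row (π = 33Q − TC): Q=0: -200; Q=1: -247; Q=2: -259; Q=3: -244; Q=4: -221; Q=5: -196; Q=6: -182; Q=7: -194; Q=8: -238.
Profit is maximized at Q = 6. AVC there is 180/6 = $30 ≤ P, so producing beats shutting down (which would give -$200).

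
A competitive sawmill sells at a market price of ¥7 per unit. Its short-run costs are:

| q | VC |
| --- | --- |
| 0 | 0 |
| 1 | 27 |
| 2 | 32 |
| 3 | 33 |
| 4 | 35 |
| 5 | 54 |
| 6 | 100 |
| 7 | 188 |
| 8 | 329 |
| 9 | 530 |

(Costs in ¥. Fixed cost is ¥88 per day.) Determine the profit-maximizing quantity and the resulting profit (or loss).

Compute π = P·q − TC at each output: q=0: -88; q=1: -108; q=2: -106; q=3: -100; q=4: -95; q=5: -107; q=6: -146; q=7: -227; q=8: -361; q=9: -555.
Profit is highest at q = 0. Equivalently, the lowest AVC in the table is 35/4 ≈ ¥8.75 at q = 4, and P = ¥7 falls below it — price never covers variable cost, so the firm shuts down and loses only its fixed cost.

q = 0 (shut down); profit = -¥88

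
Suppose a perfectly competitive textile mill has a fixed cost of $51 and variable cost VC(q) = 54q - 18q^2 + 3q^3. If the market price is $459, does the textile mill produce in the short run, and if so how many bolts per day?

Variable cost is VC = 54q - 18q^2 + 3q^3, so AVC = VC/q = 54 - 18q + 3q^2 and MC = dTC/dq = 54 - 36q + 9q^2.
AVC is minimized where dAVC/dq = -18 + 6q = 0, at q = 3; min AVC = 54 - 18·3 + 3·3^2 = $27.
Because $459 ≥ $27, revenue can cover variable cost; the firm operates.
P = MC gives -405 - 36q + 9q^2 = 0, with roots -5 and 9. Take the larger (rising MC): q* = 9.
Check: AVC at q = 9 is $135 ≤ P, so revenue covers variable cost.
Profit = P·q − TC = 459·9 − 1266 = $2865.

Produce at q = 9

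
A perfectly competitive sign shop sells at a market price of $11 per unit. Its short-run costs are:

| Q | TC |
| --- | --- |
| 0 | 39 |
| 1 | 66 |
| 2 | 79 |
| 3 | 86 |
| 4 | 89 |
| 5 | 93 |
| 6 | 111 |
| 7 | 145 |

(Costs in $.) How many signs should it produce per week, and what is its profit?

Profit at each row (π = 11Q − TC): Q=0: -39; Q=1: -55; Q=2: -57; Q=3: -53; Q=4: -45; Q=5: -38; Q=6: -45; Q=7: -68.
Profit is maximized at Q = 5. AVC there is 54/5 = $10.80 ≤ P, so producing beats shutting down (which would give -$39).

Q = 5; profit = -$38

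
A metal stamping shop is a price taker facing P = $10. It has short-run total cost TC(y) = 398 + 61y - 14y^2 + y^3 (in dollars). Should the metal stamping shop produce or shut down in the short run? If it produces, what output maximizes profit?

Shut down

From TC, MC = TC'(y) = 61 - 28y + 3y^2 and AVC = VC/y = 61 - 14y + y^2.
AVC hits its minimum where MC = AVC, at y = 7, giving min AVC = 61 - 14·7 + 7^2 = $12.
P = $10 lies below min AVC = $12; no output level covers variable cost.
Best response: produce nothing and absorb the $398 fixed cost.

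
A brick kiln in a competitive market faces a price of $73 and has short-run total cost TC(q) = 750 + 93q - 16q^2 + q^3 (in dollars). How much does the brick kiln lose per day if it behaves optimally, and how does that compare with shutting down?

Profit = -$350 at q = 10

AVC = 93 - 16q + q^2 has its minimum $29 at q = 8; price $73 clears that bar, so the firm operates.
With MC = 93 - 32q + 3q^2, P = MC on the upward-sloping part at q* = 10.
TR = 73·10 = 730. TC = 750 + 330 = 1080. Profit = 730 − 1080 = -$350.
That loss of $350 beats the $750 the firm would lose by shutting down; producing recovers $400 of fixed cost.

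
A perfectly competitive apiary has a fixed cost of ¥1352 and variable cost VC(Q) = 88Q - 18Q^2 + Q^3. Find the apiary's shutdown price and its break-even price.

Shutdown price = min AVC. AVC = 88 - 18Q + Q^2, with vertex at Q = 9 and minimum ¥7.
ATC = 1352/Q + 88 - 18Q + Q^2. Setting dATC/dQ = −1352/Q^2 − 18 + 2Q = 0 gives Q = 13 (since 2·13^3 − 18·13^2 = 1352).
min ATC = 1352/13 + 88 − 18·13 + 13^2 = ¥127. That is the break-even price.
Between these two prices the firm operates at a loss; above ¥127 it earns a profit.

Shutdown price = ¥7; break-even price = ¥127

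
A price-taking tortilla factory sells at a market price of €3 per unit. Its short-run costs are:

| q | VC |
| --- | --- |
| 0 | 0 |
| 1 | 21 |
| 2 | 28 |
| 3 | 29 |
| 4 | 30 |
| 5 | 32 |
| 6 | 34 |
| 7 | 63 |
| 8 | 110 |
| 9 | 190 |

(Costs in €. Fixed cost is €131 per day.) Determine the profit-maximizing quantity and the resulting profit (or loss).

Tabulate TR − TC: q=0: -131; q=1: -149; q=2: -153; q=3: -151; q=4: -149; q=5: -148; q=6: -147; q=7: -173; q=8: -217; q=9: -294.
Profit is highest at q = 0. Equivalently, the lowest AVC in the table is 34/6 ≈ €5.67 at q = 6, and P = €3 falls below it — price never covers variable cost, so the firm shuts down and loses only its fixed cost.

q = 0 (shut down); profit = -€131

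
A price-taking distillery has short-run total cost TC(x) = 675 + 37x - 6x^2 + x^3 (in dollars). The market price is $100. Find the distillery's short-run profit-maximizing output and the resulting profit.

Profit = -$283 at x = 7

AVC = 37 - 6x + x^2 has its minimum $28 at x = 3; price $100 clears that bar, so the firm operates.
With MC = 37 - 12x + 3x^2, P = MC on the upward-sloping part at x* = 7.
TR = 100·7 = 700. TC = 675 + 308 = 983. Profit = 700 − 983 = -$283.
Shutting down would mean losing the fixed cost of $675, so operating at a loss of $283 is better by $392.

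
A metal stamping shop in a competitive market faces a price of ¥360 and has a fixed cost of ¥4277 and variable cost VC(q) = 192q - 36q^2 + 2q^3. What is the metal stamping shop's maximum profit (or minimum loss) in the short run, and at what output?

Profit = -¥357 at q = 14

AVC = 192 - 36q + 2q^2; min AVC = ¥30 at q = 9. Since P = ¥360 ≥ min AVC, the firm produces.
With MC = 192 - 72q + 6q^2, P = MC on the upward-sloping part at q* = 14.
TR = 360·14 = 5040. TC = 4277 + 1120 = 5397. Profit = 5040 − 5397 = -¥357.
By producing, the firm covers all variable cost plus ¥3920 of fixed cost; shutting down would lose the full ¥4277.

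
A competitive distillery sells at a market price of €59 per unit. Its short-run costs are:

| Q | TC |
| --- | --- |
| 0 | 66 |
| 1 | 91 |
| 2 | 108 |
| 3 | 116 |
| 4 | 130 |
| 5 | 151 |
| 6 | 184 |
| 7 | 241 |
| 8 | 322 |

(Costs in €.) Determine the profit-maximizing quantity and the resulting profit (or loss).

Tabulate TR − TC: Q=0: -66; Q=1: -32; Q=2: 10; Q=3: 61; Q=4: 106; Q=5: 144; Q=6: 170; Q=7: 172; Q=8: 150.
Profit is maximized at Q = 7. AVC there is 175/7 = €25 ≤ P, so producing beats shutting down (which would give -€66).

Q = 7; profit = €172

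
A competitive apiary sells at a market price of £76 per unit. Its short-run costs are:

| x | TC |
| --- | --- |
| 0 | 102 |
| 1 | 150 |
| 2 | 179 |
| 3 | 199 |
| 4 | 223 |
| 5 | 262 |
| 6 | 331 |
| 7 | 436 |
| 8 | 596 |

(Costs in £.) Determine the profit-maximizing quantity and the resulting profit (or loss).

Profit at each row (π = 76x − TC): x=0: -102; x=1: -74; x=2: -27; x=3: 29; x=4: 81; x=5: 118; x=6: 125; x=7: 96; x=8: 12.
Profit is maximized at x = 6. AVC there is 229/6 = £38.17 ≤ P, so producing beats shutting down (which would give -£102).

x = 6; profit = £125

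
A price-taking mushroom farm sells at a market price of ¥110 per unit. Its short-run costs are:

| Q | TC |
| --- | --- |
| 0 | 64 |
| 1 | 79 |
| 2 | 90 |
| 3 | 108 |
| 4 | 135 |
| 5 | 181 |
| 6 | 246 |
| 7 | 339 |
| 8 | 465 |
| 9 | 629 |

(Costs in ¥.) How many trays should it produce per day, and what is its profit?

Tabulate TR − TC: Q=0: -64; Q=1: 31; Q=2: 130; Q=3: 222; Q=4: 305; Q=5: 369; Q=6: 414; Q=7: 431; Q=8: 415; Q=9: 361.
Profit is maximized at Q = 7. AVC there is 275/7 = ¥39.29 ≤ P, so producing beats shutting down (which would give -¥64).

Q = 7; profit = ¥431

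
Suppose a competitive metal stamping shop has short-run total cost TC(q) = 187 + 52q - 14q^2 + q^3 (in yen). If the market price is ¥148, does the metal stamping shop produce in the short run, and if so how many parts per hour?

Strip out fixed cost: VC = 52q - 14q^2 + q^3. Then AVC = 52 - 14q + q^2 and MC = 52 - 28q + 3q^2.
The AVC parabola has its vertex at q = 14/2 = 7, where AVC = 52 - 14·7 + 7^2 = ¥3.
Because ¥148 ≥ ¥3, revenue can cover variable cost; the firm operates.
Solving P = MC: -96 - 28q + 3q^2 = 0 ⇒ q = -8/3 or 12. On the upward-sloping branch, q* = 12.
Check: AVC at q = 12 is ¥28 ≤ P, so revenue covers variable cost.
Profit = P·q − TC = 148·12 − 523 = ¥1253.

Produce at q = 12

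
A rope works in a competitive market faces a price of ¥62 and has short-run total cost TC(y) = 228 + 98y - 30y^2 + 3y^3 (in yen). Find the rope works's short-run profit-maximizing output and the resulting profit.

Profit = -¥12 at y = 6

AVC = 98 - 30y + 3y^2; min AVC = ¥23 at y = 5. Since P = ¥62 ≥ min AVC, the firm produces.
MC = 98 - 60y + 9y^2. Setting P = MC and taking the root on the rising branch gives y* = 6.
TR = 62·6 = 372. TC = 228 + 156 = 384. Profit = 372 − 384 = -¥12.
By producing, the firm covers all variable cost plus ¥216 of fixed cost; shutting down would lose the full ¥228.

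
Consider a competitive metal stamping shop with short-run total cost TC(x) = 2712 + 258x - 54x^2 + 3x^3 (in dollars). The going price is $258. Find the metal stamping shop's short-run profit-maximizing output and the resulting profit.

Profit = -$120 at x = 12

AVC = 258 - 54x + 3x^2; min AVC = $15 at x = 9. Since P = $258 ≥ min AVC, the firm produces.
With MC = 258 - 108x + 9x^2, P = MC on the upward-sloping part at x* = 12.
TR = 258·12 = 3096. TC = 2712 + 504 = 3216. Profit = 3096 − 3216 = -$120.
Shutting down would mean losing the fixed cost of $2712, so operating at a loss of $120 is better by $2592.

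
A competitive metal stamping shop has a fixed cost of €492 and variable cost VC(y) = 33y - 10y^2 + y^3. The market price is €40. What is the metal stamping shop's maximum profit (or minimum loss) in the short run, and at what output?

Profit = -€296 at y = 7

AVC = 33 - 10y + y^2; min AVC = €8 at y = 5. Since P = €40 ≥ min AVC, the firm produces.
With MC = 33 - 20y + 3y^2, P = MC on the upward-sloping part at y* = 7.
TR = 40·7 = 280. TC = 492 + 84 = 576. Profit = 280 − 576 = -€296.
By producing, the firm covers all variable cost plus €196 of fixed cost; shutting down would lose the full €492.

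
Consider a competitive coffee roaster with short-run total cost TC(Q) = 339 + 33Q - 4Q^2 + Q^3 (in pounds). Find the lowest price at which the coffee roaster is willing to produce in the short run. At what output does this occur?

The shutdown price is the minimum of AVC. VC = 33Q - 4Q^2 + Q^3, so AVC = 33 - 4Q + Q^2.
At the minimum of AVC, MC = AVC. MC = 33 - 8Q + 3Q^2; setting MC = AVC gives 2Q^2 - 4Q = 0, so Q = 2. min AVC = 29.
So the shutdown price is £29.

£29 per unit, at Q = 2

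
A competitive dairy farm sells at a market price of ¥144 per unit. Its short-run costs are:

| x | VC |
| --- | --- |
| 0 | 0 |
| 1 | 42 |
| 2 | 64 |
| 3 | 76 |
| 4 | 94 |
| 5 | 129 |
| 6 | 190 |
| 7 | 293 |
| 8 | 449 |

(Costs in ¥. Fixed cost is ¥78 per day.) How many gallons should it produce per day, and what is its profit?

x = 7; profit = ¥637

Compute π = P·x − TC at each output: x=0: -78; x=1: 24; x=2: 146; x=3: 278; x=4: 404; x=5: 513; x=6: 596; x=7: 637; x=8: 625.
Profit is maximized at x = 7. AVC there is 293/7 = ¥41.86 ≤ P, so producing beats shutting down (which would give -¥78).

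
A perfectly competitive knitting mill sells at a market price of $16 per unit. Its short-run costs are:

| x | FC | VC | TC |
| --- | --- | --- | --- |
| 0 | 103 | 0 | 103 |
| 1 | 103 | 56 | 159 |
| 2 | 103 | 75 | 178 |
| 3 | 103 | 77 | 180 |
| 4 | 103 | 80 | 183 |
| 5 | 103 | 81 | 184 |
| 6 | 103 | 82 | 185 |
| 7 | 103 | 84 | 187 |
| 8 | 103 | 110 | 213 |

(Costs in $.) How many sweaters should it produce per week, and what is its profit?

x = 7; profit = -$75

Compute π = P·x − TC at each output: x=0: -103; x=1: -143; x=2: -146; x=3: -132; x=4: -119; x=5: -104; x=6: -89; x=7: -75; x=8: -85.
Profit is maximized at x = 7. AVC there is 84/7 = $12 ≤ P, so producing beats shutting down (which would give -$103).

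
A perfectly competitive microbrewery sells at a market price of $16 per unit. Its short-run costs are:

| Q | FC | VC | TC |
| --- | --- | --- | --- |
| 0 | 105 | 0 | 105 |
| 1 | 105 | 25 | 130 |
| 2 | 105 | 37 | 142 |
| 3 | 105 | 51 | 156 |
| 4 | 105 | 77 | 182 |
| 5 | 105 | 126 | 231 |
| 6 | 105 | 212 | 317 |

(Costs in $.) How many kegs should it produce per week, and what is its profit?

Profit at each row (π = 16Q − TC): Q=0: -105; Q=1: -114; Q=2: -110; Q=3: -108; Q=4: -118; Q=5: -151; Q=6: -221.
Profit is highest at Q = 0. Equivalently, the lowest AVC in the table is 51/3 ≈ $17 at Q = 3, and P = $16 falls below it — price never covers variable cost, so the firm shuts down and loses only its fixed cost.

Q = 0 (shut down); profit = -$105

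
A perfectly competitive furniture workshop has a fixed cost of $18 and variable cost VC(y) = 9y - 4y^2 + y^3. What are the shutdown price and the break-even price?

Shutdown price = $5; break-even price = $12

AVC = 9 - 4y + y^2; minimized at y = 2, giving min AVC = $5. That is the shutdown price.
ATC = 18/y + 9 - 4y + y^2. Setting dATC/dy = −18/y^2 − 4 + 2y = 0 gives y = 3 (since 2·3^3 − 4·3^2 = 18).
min ATC = 18/3 + 9 − 4·3 + 3^2 = $12. That is the break-even price.
Between these two prices the firm operates at a loss; above $12 it earns a profit.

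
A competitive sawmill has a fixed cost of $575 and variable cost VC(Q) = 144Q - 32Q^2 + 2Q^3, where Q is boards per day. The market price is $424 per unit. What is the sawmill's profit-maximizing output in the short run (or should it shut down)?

Produce at Q = 14

Strip out fixed cost: VC = 144Q - 32Q^2 + 2Q^3. Then AVC = 144 - 32Q + 2Q^2 and MC = 144 - 64Q + 6Q^2.
AVC is minimized where dAVC/dQ = -32 + 4Q = 0, at Q = 8; min AVC = 144 - 32·8 + 2·8^2 = $16.
P = $424 exceeds min AVC = $16, so the firm stays open.
Solving P = MC: -280 - 64Q + 6Q^2 = 0 ⇒ Q = -10/3 or 14. On the upward-sloping branch, Q* = 14.
Check: AVC at Q = 14 is $88 ≤ P, so revenue covers variable cost.
Profit = P·Q − TC = 424·14 − 1807 = $4129.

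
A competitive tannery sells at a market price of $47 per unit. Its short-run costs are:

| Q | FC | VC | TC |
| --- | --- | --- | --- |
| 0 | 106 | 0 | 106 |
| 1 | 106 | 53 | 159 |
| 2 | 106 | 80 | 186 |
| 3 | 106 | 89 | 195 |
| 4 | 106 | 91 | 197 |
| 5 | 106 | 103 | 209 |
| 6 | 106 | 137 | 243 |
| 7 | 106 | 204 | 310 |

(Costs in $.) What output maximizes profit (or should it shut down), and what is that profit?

Q = 6; profit = $39

Tabulate TR − TC: Q=0: -106; Q=1: -112; Q=2: -92; Q=3: -54; Q=4: -9; Q=5: 26; Q=6: 39; Q=7: 19.
Profit is maximized at Q = 6. AVC there is 137/6 = $22.83 ≤ P, so producing beats shutting down (which would give -$106).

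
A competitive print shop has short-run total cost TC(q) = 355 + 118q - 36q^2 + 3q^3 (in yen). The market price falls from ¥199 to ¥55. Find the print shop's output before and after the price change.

MC = 118 - 72q + 9q^2; the shutdown threshold is min AVC = ¥10 (at q = 6).
At P = ¥199 ≥ min AVC, set P = MC on the rising branch: q = 9.
At P = ¥55 ≥ min AVC, set P = MC: q = 7. The firm stays open but cuts output.

Output falls from 9 to 7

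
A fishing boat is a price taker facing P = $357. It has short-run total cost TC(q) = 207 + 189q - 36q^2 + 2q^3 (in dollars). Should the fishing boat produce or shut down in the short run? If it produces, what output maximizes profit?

From TC, MC = TC'(q) = 189 - 72q + 6q^2 and AVC = VC/q = 189 - 36q + 2q^2.
AVC hits its minimum where MC = AVC, at q = 9, giving min AVC = 189 - 36·9 + 2·9^2 = $27.
Since P = $357 ≥ min AVC = $27, price covers variable cost and the firm should produce.
P = MC gives -168 - 72q + 6q^2 = 0, with roots -2 and 14. Take the larger (rising MC): q* = 14.
Check: AVC at q = 14 is $77 ≤ P, so revenue covers variable cost.
Profit = P·q − TC = 357·14 − 1285 = $3713.

Produce at q = 14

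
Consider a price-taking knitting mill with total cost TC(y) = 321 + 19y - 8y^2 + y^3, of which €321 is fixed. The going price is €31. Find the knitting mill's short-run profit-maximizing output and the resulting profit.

Profit = -€177 at y = 6

AVC = 19 - 8y + y^2; min AVC = €3 at y = 4. Since P = €31 ≥ min AVC, the firm produces.
With MC = 19 - 16y + 3y^2, P = MC on the upward-sloping part at y* = 6.
TR = 31·6 = 186. TC = 321 + 42 = 363. Profit = 186 − 363 = -€177.
By producing, the firm covers all variable cost plus €144 of fixed cost; shutting down would lose the full €321.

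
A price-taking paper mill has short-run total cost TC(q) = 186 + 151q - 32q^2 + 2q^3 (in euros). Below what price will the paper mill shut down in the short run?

€23 per unit

The shutdown price is the minimum of AVC. VC = 151q - 32q^2 + 2q^3, so AVC = 151 - 32q + 2q^2.
dAVC/dq = -32 + 4q = 0 gives q = 8. min AVC = 151 - 32·8 + 2·8^2 = 23.
For P < €23 the firm produces nothing.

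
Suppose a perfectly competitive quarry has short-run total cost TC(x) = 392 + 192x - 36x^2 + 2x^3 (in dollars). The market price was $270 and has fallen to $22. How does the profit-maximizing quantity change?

Output falls from 13 to 0 (the firm shuts down)

AVC = 192 - 36x + 2x^2, minimized at x = 9 where min AVC = $30. MC = 192 - 72x + 6x^2.
At P = $270 ≥ min AVC, set P = MC on the rising branch: x = 13.
At P = $22 < min AVC = $30, price no longer covers variable cost at any output, so the firm shuts down: x = 0.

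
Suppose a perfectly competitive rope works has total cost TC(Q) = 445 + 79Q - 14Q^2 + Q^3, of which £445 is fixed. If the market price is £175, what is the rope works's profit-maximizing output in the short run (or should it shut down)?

Variable cost is VC = 79Q - 14Q^2 + Q^3, so AVC = VC/Q = 79 - 14Q + Q^2 and MC = dTC/dQ = 79 - 28Q + 3Q^2.
The AVC parabola has its vertex at Q = 14/2 = 7, where AVC = 79 - 14·7 + 7^2 = £30.
Since P = £175 ≥ min AVC = £30, price covers variable cost and the firm should produce.
Set P = MC: 175 = 79 - 28Q + 3Q^2 → -96 - 28Q + 3Q^2 = 0. The roots are Q = -8/3 and Q = 12; the profit-maximizing output is on the rising part of MC, so Q* = 12.
Check: AVC at Q = 12 is £55 ≤ P, so revenue covers variable cost.
Profit = P·Q − TC = 175·12 − 1105 = £995.

Produce at Q = 12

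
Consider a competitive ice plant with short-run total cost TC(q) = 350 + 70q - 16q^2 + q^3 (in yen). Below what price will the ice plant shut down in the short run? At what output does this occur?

¥6 per unit, at q = 8

Short-run supply begins at min AVC. From VC = 70q - 16q^2 + q^3, AVC = 70 - 16q + q^2.
dAVC/dq = -16 + 2q = 0 gives q = 8. min AVC = 70 - 16·8 + 8^2 = 6.
For P < ¥6 the firm produces nothing.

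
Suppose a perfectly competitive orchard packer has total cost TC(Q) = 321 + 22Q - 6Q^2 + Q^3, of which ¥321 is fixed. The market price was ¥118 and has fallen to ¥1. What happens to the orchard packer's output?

MC = 22 - 12Q + 3Q^2; the shutdown threshold is min AVC = ¥13 (at Q = 3).
With P = ¥118 above the shutdown price, P = MC gives Q = 8.
At P = ¥1 < min AVC = ¥13, price no longer covers variable cost at any output, so the firm shuts down: Q = 0.

Output falls from 8 to 0 (the firm shuts down)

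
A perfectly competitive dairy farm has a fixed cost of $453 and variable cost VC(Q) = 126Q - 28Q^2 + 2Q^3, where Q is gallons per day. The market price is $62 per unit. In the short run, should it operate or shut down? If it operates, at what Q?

Produce at Q = 8

Variable cost is VC = 126Q - 28Q^2 + 2Q^3, so AVC = VC/Q = 126 - 28Q + 2Q^2 and MC = dTC/dQ = 126 - 56Q + 6Q^2.
AVC is minimized where dAVC/dQ = -28 + 4Q = 0, at Q = 7; min AVC = 126 - 28·7 + 2·7^2 = $28.
Since P = $62 ≥ min AVC = $28, price covers variable cost and the firm should produce.
P = MC gives 64 - 56Q + 6Q^2 = 0, with roots 4/3 and 8. Take the larger (rising MC): Q* = 8.
Check: AVC at Q = 8 is $30 ≤ P, so revenue covers variable cost.
Profit = P·Q − TC = 62·8 − 693 = -$197, a loss, but smaller than the $453 fixed cost the firm would lose by shutting down.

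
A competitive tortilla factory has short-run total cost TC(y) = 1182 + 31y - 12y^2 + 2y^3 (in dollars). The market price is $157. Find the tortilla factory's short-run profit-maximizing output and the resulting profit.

Profit = -$398 at y = 7

AVC = 31 - 12y + 2y^2; min AVC = $13 at y = 3. Since P = $157 ≥ min AVC, the firm produces.
With MC = 31 - 24y + 6y^2, P = MC on the upward-sloping part at y* = 7.
TR = 157·7 = 1099. TC = 1182 + 315 = 1497. Profit = 1099 − 1497 = -$398.
Shutting down would mean losing the fixed cost of $1182, so operating at a loss of $398 is better by $784.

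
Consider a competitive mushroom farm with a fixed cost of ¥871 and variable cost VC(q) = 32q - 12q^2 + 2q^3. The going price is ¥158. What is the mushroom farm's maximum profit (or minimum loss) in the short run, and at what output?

AVC = 32 - 12q + 2q^2; min AVC = ¥14 at q = 3. Since P = ¥158 ≥ min AVC, the firm produces.
With MC = 32 - 24q + 6q^2, P = MC on the upward-sloping part at q* = 7.
TR = 158·7 = 1106. TC = 871 + 322 = 1193. Profit = 1106 − 1193 = -¥87.
By producing, the firm covers all variable cost plus ¥784 of fixed cost; shutting down would lose the full ¥871.

Profit = -¥87 at q = 7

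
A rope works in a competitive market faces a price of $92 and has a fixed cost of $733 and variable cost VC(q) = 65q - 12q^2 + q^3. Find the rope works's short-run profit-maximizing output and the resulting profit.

Profit = -$247 at q = 9

AVC = 65 - 12q + q^2 has its minimum $29 at q = 6; price $92 clears that bar, so the firm operates.
MC = 65 - 24q + 3q^2. Setting P = MC and taking the root on the rising branch gives q* = 9.
TR = 92·9 = 828. TC = 733 + 342 = 1075. Profit = 828 − 1075 = -$247.
That loss of $247 beats the $733 the firm would lose by shutting down; producing recovers $486 of fixed cost.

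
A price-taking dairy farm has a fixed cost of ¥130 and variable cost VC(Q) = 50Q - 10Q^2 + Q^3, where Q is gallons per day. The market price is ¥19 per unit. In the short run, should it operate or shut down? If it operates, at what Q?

From TC, MC = TC'(Q) = 50 - 20Q + 3Q^2 and AVC = VC/Q = 50 - 10Q + Q^2.
AVC is minimized where dAVC/dQ = -10 + 2Q = 0, at Q = 5; min AVC = 50 - 10·5 + 5^2 = ¥25.
P = ¥19 lies below min AVC = ¥25; no output level covers variable cost.
The firm minimizes its loss by shutting down and losing only its fixed cost of ¥130.

Shut down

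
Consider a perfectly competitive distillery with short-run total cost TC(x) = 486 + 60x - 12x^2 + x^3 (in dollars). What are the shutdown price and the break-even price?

AVC = 60 - 12x + x^2; minimized at x = 6, giving min AVC = $24. That is the shutdown price.
ATC = 486/x + 60 - 12x + x^2. Setting dATC/dx = −486/x^2 − 12 + 2x = 0 gives x = 9 (since 2·9^3 − 12·9^2 = 486).
min ATC = 486/9 + 60 − 12·9 + 9^2 = $87. That is the break-even price.
For $24 ≤ P < $87 the firm produces at a loss; below $24 it shuts down.

Shutdown price = $24; break-even price = $87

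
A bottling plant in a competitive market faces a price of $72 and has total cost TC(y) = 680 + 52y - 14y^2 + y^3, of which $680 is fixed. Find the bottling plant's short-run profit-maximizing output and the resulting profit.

AVC = 52 - 14y + y^2; min AVC = $3 at y = 7. Since P = $72 ≥ min AVC, the firm produces.
With MC = 52 - 28y + 3y^2, P = MC on the upward-sloping part at y* = 10.
TR = 72·10 = 720. TC = 680 + 120 = 800. Profit = 720 − 800 = -$80.
By producing, the firm covers all variable cost plus $600 of fixed cost; shutting down would lose the full $680.

Profit = -$80 at y = 10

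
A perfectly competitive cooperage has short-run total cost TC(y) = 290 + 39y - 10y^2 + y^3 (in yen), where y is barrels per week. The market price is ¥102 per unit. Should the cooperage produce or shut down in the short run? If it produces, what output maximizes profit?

Variable cost is VC = 39y - 10y^2 + y^3, so AVC = VC/y = 39 - 10y + y^2 and MC = dTC/dy = 39 - 20y + 3y^2.
The AVC parabola has its vertex at y = 10/2 = 5, where AVC = 39 - 10·5 + 5^2 = ¥14.
Because ¥102 ≥ ¥14, revenue can cover variable cost; the firm operates.
P = MC gives -63 - 20y + 3y^2 = 0, with roots -7/3 and 9. Take the larger (rising MC): y* = 9.
Check: AVC at y = 9 is ¥30 ≤ P, so revenue covers variable cost.
Profit = P·y − TC = 102·9 − 560 = ¥358.

Produce at y = 9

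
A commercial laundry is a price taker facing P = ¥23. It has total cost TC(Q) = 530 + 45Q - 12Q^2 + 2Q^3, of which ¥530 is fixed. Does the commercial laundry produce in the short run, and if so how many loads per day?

Variable cost is VC = 45Q - 12Q^2 + 2Q^3, so AVC = VC/Q = 45 - 12Q + 2Q^2 and MC = dTC/dQ = 45 - 24Q + 6Q^2.
AVC hits its minimum where MC = AVC, at Q = 3, giving min AVC = 45 - 12·3 + 2·3^2 = ¥27.
P = ¥23 lies below min AVC = ¥27; no output level covers variable cost.
Best response: produce nothing and absorb the ¥530 fixed cost.

Shut down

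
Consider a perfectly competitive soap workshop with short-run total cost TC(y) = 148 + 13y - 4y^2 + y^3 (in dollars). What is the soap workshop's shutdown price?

$9 per unit

The firm shuts down when price falls below the minimum of average variable cost. AVC = VC/y = 13 - 4y + y^2.
dAVC/dy = -4 + 2y = 0 gives y = 2. min AVC = 13 - 4·2 + 2^2 = 9.
The firm shuts down for any P below $9.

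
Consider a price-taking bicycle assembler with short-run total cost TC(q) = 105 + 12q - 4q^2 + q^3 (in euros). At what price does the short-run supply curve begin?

Short-run supply begins at min AVC. From VC = 12q - 4q^2 + q^3, AVC = 12 - 4q + q^2.
dAVC/dq = -4 + 2q = 0 gives q = 2. min AVC = 12 - 4·2 + 2^2 = 8.
The firm shuts down for any P below €8.

€8 per unit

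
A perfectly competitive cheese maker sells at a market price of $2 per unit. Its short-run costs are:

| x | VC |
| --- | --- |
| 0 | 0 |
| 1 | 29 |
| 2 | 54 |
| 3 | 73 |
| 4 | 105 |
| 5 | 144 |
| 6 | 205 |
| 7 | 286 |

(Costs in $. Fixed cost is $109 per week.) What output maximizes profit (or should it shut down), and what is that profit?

x = 0 (shut down); profit = -$109

Tabulate TR − TC: x=0: -109; x=1: -136; x=2: -159; x=3: -176; x=4: -206; x=5: -243; x=6: -302; x=7: -381.
Profit is highest at x = 0. Equivalently, the lowest AVC in the table is 73/3 ≈ $24.33 at x = 3, and P = $2 falls below it — price never covers variable cost, so the firm shuts down and loses only its fixed cost.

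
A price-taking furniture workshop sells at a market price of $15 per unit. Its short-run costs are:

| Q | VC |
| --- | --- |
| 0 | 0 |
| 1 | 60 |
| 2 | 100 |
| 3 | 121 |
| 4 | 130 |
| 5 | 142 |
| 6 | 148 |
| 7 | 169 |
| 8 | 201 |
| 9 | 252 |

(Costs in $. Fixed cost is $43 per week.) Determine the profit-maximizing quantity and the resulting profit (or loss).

Q = 0 (shut down); profit = -$43

Tabulate TR − TC: Q=0: -43; Q=1: -88; Q=2: -113; Q=3: -119; Q=4: -113; Q=5: -110; Q=6: -101; Q=7: -107; Q=8: -124; Q=9: -160.
Profit is highest at Q = 0. Equivalently, the lowest AVC in the table is 169/7 ≈ $24.14 at Q = 7, and P = $15 falls below it — price never covers variable cost, so the firm shuts down and loses only its fixed cost.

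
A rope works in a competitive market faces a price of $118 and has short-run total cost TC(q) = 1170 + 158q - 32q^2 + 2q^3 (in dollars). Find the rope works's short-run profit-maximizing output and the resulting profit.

Profit = -$370 at q = 10

AVC = 158 - 32q + 2q^2; min AVC = $30 at q = 8. Since P = $118 ≥ min AVC, the firm produces.
MC = 158 - 64q + 6q^2. Setting P = MC and taking the root on the rising branch gives q* = 10.
TR = 118·10 = 1180. TC = 1170 + 380 = 1550. Profit = 1180 − 1550 = -$370.
By producing, the firm covers all variable cost plus $800 of fixed cost; shutting down would lose the full $1170.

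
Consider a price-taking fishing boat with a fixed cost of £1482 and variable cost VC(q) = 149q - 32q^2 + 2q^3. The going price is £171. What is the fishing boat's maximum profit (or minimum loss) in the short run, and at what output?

AVC = 149 - 32q + 2q^2; min AVC = £21 at q = 8. Since P = £171 ≥ min AVC, the firm produces.
MC = 149 - 64q + 6q^2. Setting P = MC and taking the root on the rising branch gives q* = 11.
TR = 171·11 = 1881. TC = 1482 + 429 = 1911. Profit = 1881 − 1911 = -£30.
That loss of £30 beats the £1482 the firm would lose by shutting down; producing recovers £1452 of fixed cost.

Profit = -£30 at q = 11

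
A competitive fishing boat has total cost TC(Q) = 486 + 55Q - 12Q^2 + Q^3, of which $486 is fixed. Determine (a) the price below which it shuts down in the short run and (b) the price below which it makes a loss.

Shutdown price = $19; break-even price = $82

Shutdown price = min AVC. AVC = 55 - 12Q + Q^2, with vertex at Q = 6 and minimum $19.
ATC = 486/Q + 55 - 12Q + Q^2. Setting dATC/dQ = −486/Q^2 − 12 + 2Q = 0 gives Q = 9 (since 2·9^3 − 12·9^2 = 486).
min ATC = 486/9 + 55 − 12·9 + 9^2 = $82. That is the break-even price.
Between these two prices the firm operates at a loss; above $82 it earns a profit.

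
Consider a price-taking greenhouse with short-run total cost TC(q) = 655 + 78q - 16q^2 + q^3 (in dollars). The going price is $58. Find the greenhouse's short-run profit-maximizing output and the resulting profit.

Profit = -$255 at q = 10

AVC = 78 - 16q + q^2; min AVC = $14 at q = 8. Since P = $58 ≥ min AVC, the firm produces.
MC = 78 - 32q + 3q^2. Setting P = MC and taking the root on the rising branch gives q* = 10.
TR = 58·10 = 580. TC = 655 + 180 = 835. Profit = 580 − 835 = -$255.
Shutting down would mean losing the fixed cost of $655, so operating at a loss of $255 is better by $400.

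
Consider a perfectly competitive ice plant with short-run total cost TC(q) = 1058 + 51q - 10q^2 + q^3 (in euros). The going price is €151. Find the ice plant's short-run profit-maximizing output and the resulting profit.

AVC = 51 - 10q + q^2 has its minimum €26 at q = 5; price €151 clears that bar, so the firm operates.
MC = 51 - 20q + 3q^2. Setting P = MC and taking the root on the rising branch gives q* = 10.
TR = 151·10 = 1510. TC = 1058 + 510 = 1568. Profit = 1510 − 1568 = -€58.
By producing, the firm covers all variable cost plus €1000 of fixed cost; shutting down would lose the full €1058.

Profit = -€58 at q = 10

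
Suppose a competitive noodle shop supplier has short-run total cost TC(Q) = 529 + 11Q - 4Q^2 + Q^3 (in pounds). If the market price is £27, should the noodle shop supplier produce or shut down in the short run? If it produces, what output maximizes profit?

Produce at Q = 4

Variable cost is VC = 11Q - 4Q^2 + Q^3, so AVC = VC/Q = 11 - 4Q + Q^2 and MC = dTC/dQ = 11 - 8Q + 3Q^2.
AVC hits its minimum where MC = AVC, at Q = 2, giving min AVC = 11 - 4·2 + 2^2 = £7.
P = £27 exceeds min AVC = £7, so the firm stays open.
P = MC gives -16 - 8Q + 3Q^2 = 0, with roots -4/3 and 4. Take the larger (rising MC): Q* = 4.
Check: AVC at Q = 4 is £11 ≤ P, so revenue covers variable cost.
Profit = P·Q − TC = 27·4 − 573 = -£465, a loss, but smaller than the £529 fixed cost the firm would lose by shutting down.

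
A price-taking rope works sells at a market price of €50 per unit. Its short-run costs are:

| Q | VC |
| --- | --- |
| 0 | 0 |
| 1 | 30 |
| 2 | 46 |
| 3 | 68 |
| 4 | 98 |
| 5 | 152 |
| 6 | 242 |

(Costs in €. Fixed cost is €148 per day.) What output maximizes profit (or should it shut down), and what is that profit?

Compute π = P·Q − TC at each output: Q=0: -148; Q=1: -128; Q=2: -94; Q=3: -66; Q=4: -46; Q=5: -50; Q=6: -90.
Profit is maximized at Q = 4. AVC there is 98/4 = €24.50 ≤ P, so producing beats shutting down (which would give -€148).

Q = 4; profit = -€46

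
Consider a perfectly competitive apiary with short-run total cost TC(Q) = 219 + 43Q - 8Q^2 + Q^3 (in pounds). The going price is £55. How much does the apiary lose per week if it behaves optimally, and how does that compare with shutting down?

AVC = 43 - 8Q + Q^2 has its minimum £27 at Q = 4; price £55 clears that bar, so the firm operates.
With MC = 43 - 16Q + 3Q^2, P = MC on the upward-sloping part at Q* = 6.
TR = 55·6 = 330. TC = 219 + 186 = 405. Profit = 330 − 405 = -£75.
Shutting down would mean losing the fixed cost of £219, so operating at a loss of £75 is better by £144.

Profit = -£75 at Q = 6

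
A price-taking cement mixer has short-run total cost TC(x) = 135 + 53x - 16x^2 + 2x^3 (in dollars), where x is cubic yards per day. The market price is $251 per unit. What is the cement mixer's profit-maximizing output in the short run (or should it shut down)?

From TC, MC = TC'(x) = 53 - 32x + 6x^2 and AVC = VC/x = 53 - 16x + 2x^2.
The AVC parabola has its vertex at x = 16/4 = 4, where AVC = 53 - 16·4 + 2·4^2 = $21.
Because $251 ≥ $21, revenue can cover variable cost; the firm operates.
P = MC gives -198 - 32x + 6x^2 = 0, with roots -11/3 and 9. Take the larger (rising MC): x* = 9.
Check: AVC at x = 9 is $71 ≤ P, so revenue covers variable cost.
Profit = P·x − TC = 251·9 − 774 = $1485.

Produce at x = 9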